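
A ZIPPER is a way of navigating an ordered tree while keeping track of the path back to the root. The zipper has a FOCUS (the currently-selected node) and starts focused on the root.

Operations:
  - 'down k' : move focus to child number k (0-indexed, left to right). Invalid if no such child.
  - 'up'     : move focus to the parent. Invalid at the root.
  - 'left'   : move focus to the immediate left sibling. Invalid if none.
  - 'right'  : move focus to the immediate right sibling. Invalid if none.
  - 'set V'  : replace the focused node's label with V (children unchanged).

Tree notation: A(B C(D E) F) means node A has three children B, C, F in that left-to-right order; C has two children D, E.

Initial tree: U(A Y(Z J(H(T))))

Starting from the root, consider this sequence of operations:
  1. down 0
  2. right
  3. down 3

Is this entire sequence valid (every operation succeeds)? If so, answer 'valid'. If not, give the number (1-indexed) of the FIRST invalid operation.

Step 1 (down 0): focus=A path=0 depth=1 children=[] left=[] right=['Y'] parent=U
Step 2 (right): focus=Y path=1 depth=1 children=['Z', 'J'] left=['A'] right=[] parent=U
Step 3 (down 3): INVALID

Answer: 3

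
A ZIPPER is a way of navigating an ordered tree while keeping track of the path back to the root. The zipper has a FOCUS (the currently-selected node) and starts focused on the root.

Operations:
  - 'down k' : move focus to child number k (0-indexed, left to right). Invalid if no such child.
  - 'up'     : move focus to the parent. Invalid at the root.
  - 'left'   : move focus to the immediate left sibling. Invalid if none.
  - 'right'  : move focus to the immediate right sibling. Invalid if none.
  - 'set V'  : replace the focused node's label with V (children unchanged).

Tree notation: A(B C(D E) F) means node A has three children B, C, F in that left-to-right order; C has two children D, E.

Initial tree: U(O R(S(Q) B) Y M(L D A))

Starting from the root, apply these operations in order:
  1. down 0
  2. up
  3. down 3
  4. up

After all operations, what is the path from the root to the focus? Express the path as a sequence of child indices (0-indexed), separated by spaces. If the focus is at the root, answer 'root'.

Answer: root

Derivation:
Step 1 (down 0): focus=O path=0 depth=1 children=[] left=[] right=['R', 'Y', 'M'] parent=U
Step 2 (up): focus=U path=root depth=0 children=['O', 'R', 'Y', 'M'] (at root)
Step 3 (down 3): focus=M path=3 depth=1 children=['L', 'D', 'A'] left=['O', 'R', 'Y'] right=[] parent=U
Step 4 (up): focus=U path=root depth=0 children=['O', 'R', 'Y', 'M'] (at root)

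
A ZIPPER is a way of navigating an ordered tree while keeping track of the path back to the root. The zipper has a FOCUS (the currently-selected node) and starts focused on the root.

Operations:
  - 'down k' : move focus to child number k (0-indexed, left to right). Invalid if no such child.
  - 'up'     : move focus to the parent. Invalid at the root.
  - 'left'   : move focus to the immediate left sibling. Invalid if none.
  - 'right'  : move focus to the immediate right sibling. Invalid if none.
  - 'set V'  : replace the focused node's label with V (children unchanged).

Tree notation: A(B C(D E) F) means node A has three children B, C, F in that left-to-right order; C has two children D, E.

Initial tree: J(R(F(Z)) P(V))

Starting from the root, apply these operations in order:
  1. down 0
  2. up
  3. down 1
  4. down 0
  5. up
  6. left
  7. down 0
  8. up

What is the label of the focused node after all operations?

Step 1 (down 0): focus=R path=0 depth=1 children=['F'] left=[] right=['P'] parent=J
Step 2 (up): focus=J path=root depth=0 children=['R', 'P'] (at root)
Step 3 (down 1): focus=P path=1 depth=1 children=['V'] left=['R'] right=[] parent=J
Step 4 (down 0): focus=V path=1/0 depth=2 children=[] left=[] right=[] parent=P
Step 5 (up): focus=P path=1 depth=1 children=['V'] left=['R'] right=[] parent=J
Step 6 (left): focus=R path=0 depth=1 children=['F'] left=[] right=['P'] parent=J
Step 7 (down 0): focus=F path=0/0 depth=2 children=['Z'] left=[] right=[] parent=R
Step 8 (up): focus=R path=0 depth=1 children=['F'] left=[] right=['P'] parent=J

Answer: R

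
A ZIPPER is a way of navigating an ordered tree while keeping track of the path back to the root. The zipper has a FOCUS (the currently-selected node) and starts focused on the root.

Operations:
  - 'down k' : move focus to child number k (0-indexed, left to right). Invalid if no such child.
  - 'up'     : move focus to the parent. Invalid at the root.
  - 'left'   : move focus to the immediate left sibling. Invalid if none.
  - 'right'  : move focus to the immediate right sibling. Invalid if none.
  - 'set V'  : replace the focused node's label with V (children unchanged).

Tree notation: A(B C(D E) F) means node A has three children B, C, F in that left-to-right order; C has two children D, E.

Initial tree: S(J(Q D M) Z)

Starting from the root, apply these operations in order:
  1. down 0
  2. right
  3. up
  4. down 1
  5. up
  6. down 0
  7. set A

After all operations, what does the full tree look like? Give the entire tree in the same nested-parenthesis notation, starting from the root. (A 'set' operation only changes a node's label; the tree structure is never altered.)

Answer: S(A(Q D M) Z)

Derivation:
Step 1 (down 0): focus=J path=0 depth=1 children=['Q', 'D', 'M'] left=[] right=['Z'] parent=S
Step 2 (right): focus=Z path=1 depth=1 children=[] left=['J'] right=[] parent=S
Step 3 (up): focus=S path=root depth=0 children=['J', 'Z'] (at root)
Step 4 (down 1): focus=Z path=1 depth=1 children=[] left=['J'] right=[] parent=S
Step 5 (up): focus=S path=root depth=0 children=['J', 'Z'] (at root)
Step 6 (down 0): focus=J path=0 depth=1 children=['Q', 'D', 'M'] left=[] right=['Z'] parent=S
Step 7 (set A): focus=A path=0 depth=1 children=['Q', 'D', 'M'] left=[] right=['Z'] parent=S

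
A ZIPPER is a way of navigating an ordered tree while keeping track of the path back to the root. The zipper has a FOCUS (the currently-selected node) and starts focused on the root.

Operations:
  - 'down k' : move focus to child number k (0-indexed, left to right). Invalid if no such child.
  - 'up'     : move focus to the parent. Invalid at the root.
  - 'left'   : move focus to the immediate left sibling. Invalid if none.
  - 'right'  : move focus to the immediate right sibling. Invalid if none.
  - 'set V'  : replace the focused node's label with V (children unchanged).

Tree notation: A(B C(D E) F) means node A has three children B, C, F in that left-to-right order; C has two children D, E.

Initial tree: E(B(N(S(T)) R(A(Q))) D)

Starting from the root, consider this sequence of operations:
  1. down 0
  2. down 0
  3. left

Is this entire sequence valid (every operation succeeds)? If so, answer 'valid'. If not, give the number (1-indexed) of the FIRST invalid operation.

Step 1 (down 0): focus=B path=0 depth=1 children=['N', 'R'] left=[] right=['D'] parent=E
Step 2 (down 0): focus=N path=0/0 depth=2 children=['S'] left=[] right=['R'] parent=B
Step 3 (left): INVALID

Answer: 3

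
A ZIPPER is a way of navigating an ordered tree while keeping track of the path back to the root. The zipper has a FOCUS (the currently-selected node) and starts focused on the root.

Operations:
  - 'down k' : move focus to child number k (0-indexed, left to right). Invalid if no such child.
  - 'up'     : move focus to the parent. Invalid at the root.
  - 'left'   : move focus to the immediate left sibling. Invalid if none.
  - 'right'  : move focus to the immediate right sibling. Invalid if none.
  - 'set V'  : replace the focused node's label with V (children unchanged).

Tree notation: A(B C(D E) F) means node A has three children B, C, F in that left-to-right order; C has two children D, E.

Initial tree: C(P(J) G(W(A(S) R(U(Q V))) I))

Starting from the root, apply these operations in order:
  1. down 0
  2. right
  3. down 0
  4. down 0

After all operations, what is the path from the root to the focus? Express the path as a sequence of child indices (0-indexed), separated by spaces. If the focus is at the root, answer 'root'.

Step 1 (down 0): focus=P path=0 depth=1 children=['J'] left=[] right=['G'] parent=C
Step 2 (right): focus=G path=1 depth=1 children=['W', 'I'] left=['P'] right=[] parent=C
Step 3 (down 0): focus=W path=1/0 depth=2 children=['A', 'R'] left=[] right=['I'] parent=G
Step 4 (down 0): focus=A path=1/0/0 depth=3 children=['S'] left=[] right=['R'] parent=W

Answer: 1 0 0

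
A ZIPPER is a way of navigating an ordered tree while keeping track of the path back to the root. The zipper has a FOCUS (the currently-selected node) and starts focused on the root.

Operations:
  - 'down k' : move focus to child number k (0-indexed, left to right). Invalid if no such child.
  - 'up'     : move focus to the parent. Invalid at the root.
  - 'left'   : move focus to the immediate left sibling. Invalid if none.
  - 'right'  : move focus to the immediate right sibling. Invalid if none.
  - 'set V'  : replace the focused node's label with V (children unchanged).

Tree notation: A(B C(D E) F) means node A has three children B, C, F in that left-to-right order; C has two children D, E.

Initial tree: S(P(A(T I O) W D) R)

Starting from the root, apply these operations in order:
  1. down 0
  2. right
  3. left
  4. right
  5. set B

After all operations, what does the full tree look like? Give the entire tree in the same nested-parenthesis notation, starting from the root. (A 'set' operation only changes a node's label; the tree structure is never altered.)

Answer: S(P(A(T I O) W D) B)

Derivation:
Step 1 (down 0): focus=P path=0 depth=1 children=['A', 'W', 'D'] left=[] right=['R'] parent=S
Step 2 (right): focus=R path=1 depth=1 children=[] left=['P'] right=[] parent=S
Step 3 (left): focus=P path=0 depth=1 children=['A', 'W', 'D'] left=[] right=['R'] parent=S
Step 4 (right): focus=R path=1 depth=1 children=[] left=['P'] right=[] parent=S
Step 5 (set B): focus=B path=1 depth=1 children=[] left=['P'] right=[] parent=S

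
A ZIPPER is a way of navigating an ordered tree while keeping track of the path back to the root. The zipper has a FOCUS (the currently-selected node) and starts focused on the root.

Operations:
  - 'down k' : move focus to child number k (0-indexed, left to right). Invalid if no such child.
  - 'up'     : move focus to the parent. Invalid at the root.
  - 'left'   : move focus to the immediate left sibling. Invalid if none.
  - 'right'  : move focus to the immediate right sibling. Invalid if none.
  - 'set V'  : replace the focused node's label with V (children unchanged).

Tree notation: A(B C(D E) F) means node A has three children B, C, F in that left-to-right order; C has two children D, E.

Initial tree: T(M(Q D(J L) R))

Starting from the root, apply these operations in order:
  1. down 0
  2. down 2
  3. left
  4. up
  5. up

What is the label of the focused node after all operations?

Step 1 (down 0): focus=M path=0 depth=1 children=['Q', 'D', 'R'] left=[] right=[] parent=T
Step 2 (down 2): focus=R path=0/2 depth=2 children=[] left=['Q', 'D'] right=[] parent=M
Step 3 (left): focus=D path=0/1 depth=2 children=['J', 'L'] left=['Q'] right=['R'] parent=M
Step 4 (up): focus=M path=0 depth=1 children=['Q', 'D', 'R'] left=[] right=[] parent=T
Step 5 (up): focus=T path=root depth=0 children=['M'] (at root)

Answer: T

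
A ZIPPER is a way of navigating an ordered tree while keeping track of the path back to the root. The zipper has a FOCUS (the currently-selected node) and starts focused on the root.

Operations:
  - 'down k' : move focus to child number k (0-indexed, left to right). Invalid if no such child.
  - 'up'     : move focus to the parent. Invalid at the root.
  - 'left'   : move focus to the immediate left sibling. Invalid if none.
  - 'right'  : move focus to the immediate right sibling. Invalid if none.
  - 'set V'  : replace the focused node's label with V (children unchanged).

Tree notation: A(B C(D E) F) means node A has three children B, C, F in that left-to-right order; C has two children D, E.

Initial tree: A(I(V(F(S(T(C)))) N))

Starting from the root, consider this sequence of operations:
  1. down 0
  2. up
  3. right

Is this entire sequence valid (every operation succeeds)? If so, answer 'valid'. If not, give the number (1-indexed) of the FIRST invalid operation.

Answer: 3

Derivation:
Step 1 (down 0): focus=I path=0 depth=1 children=['V', 'N'] left=[] right=[] parent=A
Step 2 (up): focus=A path=root depth=0 children=['I'] (at root)
Step 3 (right): INVALID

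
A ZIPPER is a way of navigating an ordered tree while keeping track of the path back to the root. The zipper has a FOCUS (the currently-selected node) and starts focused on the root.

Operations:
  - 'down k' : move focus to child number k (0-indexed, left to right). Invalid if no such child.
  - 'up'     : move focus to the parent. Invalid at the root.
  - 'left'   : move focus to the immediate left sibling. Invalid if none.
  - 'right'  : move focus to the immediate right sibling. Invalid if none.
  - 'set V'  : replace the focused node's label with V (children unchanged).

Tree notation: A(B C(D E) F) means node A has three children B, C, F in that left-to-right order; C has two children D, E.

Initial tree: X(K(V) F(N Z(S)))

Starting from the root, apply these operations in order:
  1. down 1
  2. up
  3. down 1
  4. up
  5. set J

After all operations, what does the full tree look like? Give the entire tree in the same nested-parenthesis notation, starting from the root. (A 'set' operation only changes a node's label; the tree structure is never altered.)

Step 1 (down 1): focus=F path=1 depth=1 children=['N', 'Z'] left=['K'] right=[] parent=X
Step 2 (up): focus=X path=root depth=0 children=['K', 'F'] (at root)
Step 3 (down 1): focus=F path=1 depth=1 children=['N', 'Z'] left=['K'] right=[] parent=X
Step 4 (up): focus=X path=root depth=0 children=['K', 'F'] (at root)
Step 5 (set J): focus=J path=root depth=0 children=['K', 'F'] (at root)

Answer: J(K(V) F(N Z(S)))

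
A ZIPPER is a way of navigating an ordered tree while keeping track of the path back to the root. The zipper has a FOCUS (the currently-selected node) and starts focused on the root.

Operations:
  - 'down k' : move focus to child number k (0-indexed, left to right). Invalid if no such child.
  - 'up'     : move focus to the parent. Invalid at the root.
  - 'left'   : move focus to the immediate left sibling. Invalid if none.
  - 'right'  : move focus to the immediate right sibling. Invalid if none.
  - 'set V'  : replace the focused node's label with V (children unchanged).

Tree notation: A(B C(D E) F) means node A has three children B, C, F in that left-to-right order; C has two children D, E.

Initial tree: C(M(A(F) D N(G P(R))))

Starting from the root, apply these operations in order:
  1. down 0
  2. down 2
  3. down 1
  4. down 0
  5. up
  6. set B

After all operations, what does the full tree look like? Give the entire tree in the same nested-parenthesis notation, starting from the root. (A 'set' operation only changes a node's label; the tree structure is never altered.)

Answer: C(M(A(F) D N(G B(R))))

Derivation:
Step 1 (down 0): focus=M path=0 depth=1 children=['A', 'D', 'N'] left=[] right=[] parent=C
Step 2 (down 2): focus=N path=0/2 depth=2 children=['G', 'P'] left=['A', 'D'] right=[] parent=M
Step 3 (down 1): focus=P path=0/2/1 depth=3 children=['R'] left=['G'] right=[] parent=N
Step 4 (down 0): focus=R path=0/2/1/0 depth=4 children=[] left=[] right=[] parent=P
Step 5 (up): focus=P path=0/2/1 depth=3 children=['R'] left=['G'] right=[] parent=N
Step 6 (set B): focus=B path=0/2/1 depth=3 children=['R'] left=['G'] right=[] parent=N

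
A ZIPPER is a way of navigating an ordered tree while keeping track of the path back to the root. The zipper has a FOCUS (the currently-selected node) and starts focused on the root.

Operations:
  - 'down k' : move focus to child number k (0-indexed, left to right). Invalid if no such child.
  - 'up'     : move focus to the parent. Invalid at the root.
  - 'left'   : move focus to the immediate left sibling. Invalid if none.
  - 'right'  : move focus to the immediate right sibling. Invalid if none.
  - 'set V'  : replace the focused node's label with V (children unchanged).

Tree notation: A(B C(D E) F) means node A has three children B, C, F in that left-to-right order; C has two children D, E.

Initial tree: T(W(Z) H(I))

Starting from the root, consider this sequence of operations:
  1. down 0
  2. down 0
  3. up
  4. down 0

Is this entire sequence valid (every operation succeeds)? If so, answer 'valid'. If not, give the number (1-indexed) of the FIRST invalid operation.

Step 1 (down 0): focus=W path=0 depth=1 children=['Z'] left=[] right=['H'] parent=T
Step 2 (down 0): focus=Z path=0/0 depth=2 children=[] left=[] right=[] parent=W
Step 3 (up): focus=W path=0 depth=1 children=['Z'] left=[] right=['H'] parent=T
Step 4 (down 0): focus=Z path=0/0 depth=2 children=[] left=[] right=[] parent=W

Answer: valid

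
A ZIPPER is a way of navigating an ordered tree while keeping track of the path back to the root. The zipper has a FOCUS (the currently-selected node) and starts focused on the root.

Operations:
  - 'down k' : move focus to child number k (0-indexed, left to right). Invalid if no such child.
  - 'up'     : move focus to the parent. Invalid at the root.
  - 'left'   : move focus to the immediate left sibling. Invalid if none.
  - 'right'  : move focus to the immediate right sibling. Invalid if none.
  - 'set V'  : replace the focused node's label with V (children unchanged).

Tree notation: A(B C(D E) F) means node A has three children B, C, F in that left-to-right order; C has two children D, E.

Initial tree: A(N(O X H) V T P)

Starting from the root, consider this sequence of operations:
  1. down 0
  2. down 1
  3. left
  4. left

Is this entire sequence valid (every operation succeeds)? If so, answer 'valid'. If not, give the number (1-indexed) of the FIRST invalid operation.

Answer: 4

Derivation:
Step 1 (down 0): focus=N path=0 depth=1 children=['O', 'X', 'H'] left=[] right=['V', 'T', 'P'] parent=A
Step 2 (down 1): focus=X path=0/1 depth=2 children=[] left=['O'] right=['H'] parent=N
Step 3 (left): focus=O path=0/0 depth=2 children=[] left=[] right=['X', 'H'] parent=N
Step 4 (left): INVALID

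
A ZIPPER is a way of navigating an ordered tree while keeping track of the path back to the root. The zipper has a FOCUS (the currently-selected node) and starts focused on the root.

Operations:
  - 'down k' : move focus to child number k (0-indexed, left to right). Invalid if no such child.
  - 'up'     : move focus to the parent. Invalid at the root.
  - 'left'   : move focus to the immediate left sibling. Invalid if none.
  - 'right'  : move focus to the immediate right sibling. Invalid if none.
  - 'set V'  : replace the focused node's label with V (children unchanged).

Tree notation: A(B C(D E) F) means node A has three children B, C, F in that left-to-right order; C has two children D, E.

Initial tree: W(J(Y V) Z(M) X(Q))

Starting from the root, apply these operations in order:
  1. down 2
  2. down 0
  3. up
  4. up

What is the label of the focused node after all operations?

Answer: W

Derivation:
Step 1 (down 2): focus=X path=2 depth=1 children=['Q'] left=['J', 'Z'] right=[] parent=W
Step 2 (down 0): focus=Q path=2/0 depth=2 children=[] left=[] right=[] parent=X
Step 3 (up): focus=X path=2 depth=1 children=['Q'] left=['J', 'Z'] right=[] parent=W
Step 4 (up): focus=W path=root depth=0 children=['J', 'Z', 'X'] (at root)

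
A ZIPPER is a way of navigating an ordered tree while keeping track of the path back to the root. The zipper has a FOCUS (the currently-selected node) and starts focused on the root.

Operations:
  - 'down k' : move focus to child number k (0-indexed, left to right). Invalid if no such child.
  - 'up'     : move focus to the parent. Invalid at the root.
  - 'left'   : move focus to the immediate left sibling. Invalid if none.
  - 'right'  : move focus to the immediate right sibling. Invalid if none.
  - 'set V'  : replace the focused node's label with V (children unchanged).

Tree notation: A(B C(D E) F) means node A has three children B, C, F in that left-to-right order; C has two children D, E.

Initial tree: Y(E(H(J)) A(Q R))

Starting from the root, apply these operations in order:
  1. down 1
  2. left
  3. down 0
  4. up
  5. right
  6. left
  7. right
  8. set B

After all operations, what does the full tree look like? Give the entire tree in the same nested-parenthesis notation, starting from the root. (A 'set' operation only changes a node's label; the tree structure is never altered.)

Step 1 (down 1): focus=A path=1 depth=1 children=['Q', 'R'] left=['E'] right=[] parent=Y
Step 2 (left): focus=E path=0 depth=1 children=['H'] left=[] right=['A'] parent=Y
Step 3 (down 0): focus=H path=0/0 depth=2 children=['J'] left=[] right=[] parent=E
Step 4 (up): focus=E path=0 depth=1 children=['H'] left=[] right=['A'] parent=Y
Step 5 (right): focus=A path=1 depth=1 children=['Q', 'R'] left=['E'] right=[] parent=Y
Step 6 (left): focus=E path=0 depth=1 children=['H'] left=[] right=['A'] parent=Y
Step 7 (right): focus=A path=1 depth=1 children=['Q', 'R'] left=['E'] right=[] parent=Y
Step 8 (set B): focus=B path=1 depth=1 children=['Q', 'R'] left=['E'] right=[] parent=Y

Answer: Y(E(H(J)) B(Q R))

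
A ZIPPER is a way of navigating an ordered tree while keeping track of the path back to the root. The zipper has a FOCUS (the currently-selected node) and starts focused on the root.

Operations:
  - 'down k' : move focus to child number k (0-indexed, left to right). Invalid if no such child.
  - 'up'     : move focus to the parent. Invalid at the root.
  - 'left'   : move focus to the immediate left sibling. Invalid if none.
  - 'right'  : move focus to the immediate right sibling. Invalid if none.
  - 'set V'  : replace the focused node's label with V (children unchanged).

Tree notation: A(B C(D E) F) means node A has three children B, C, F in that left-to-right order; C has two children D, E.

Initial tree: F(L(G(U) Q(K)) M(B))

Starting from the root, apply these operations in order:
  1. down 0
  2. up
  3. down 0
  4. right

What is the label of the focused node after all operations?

Step 1 (down 0): focus=L path=0 depth=1 children=['G', 'Q'] left=[] right=['M'] parent=F
Step 2 (up): focus=F path=root depth=0 children=['L', 'M'] (at root)
Step 3 (down 0): focus=L path=0 depth=1 children=['G', 'Q'] left=[] right=['M'] parent=F
Step 4 (right): focus=M path=1 depth=1 children=['B'] left=['L'] right=[] parent=F

Answer: M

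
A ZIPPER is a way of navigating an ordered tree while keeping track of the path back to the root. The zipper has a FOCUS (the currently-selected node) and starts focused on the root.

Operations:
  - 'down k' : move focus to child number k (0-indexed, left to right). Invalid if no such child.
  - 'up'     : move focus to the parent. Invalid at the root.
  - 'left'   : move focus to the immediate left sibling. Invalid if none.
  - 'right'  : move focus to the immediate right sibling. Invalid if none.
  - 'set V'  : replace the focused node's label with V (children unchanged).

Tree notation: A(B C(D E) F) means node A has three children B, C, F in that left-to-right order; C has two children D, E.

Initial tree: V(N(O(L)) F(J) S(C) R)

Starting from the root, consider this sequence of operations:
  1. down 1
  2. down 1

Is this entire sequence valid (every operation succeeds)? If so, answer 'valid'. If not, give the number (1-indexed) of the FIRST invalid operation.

Step 1 (down 1): focus=F path=1 depth=1 children=['J'] left=['N'] right=['S', 'R'] parent=V
Step 2 (down 1): INVALID

Answer: 2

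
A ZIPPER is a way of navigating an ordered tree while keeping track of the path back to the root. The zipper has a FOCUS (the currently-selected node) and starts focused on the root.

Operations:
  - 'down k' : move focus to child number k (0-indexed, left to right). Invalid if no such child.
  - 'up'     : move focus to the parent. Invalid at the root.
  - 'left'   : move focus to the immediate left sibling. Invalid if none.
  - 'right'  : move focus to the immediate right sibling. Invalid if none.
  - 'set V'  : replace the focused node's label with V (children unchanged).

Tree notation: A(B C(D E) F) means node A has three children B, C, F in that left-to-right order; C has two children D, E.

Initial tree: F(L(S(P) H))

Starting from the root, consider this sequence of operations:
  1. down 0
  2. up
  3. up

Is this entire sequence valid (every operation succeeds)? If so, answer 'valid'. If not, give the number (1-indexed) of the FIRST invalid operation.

Step 1 (down 0): focus=L path=0 depth=1 children=['S', 'H'] left=[] right=[] parent=F
Step 2 (up): focus=F path=root depth=0 children=['L'] (at root)
Step 3 (up): INVALID

Answer: 3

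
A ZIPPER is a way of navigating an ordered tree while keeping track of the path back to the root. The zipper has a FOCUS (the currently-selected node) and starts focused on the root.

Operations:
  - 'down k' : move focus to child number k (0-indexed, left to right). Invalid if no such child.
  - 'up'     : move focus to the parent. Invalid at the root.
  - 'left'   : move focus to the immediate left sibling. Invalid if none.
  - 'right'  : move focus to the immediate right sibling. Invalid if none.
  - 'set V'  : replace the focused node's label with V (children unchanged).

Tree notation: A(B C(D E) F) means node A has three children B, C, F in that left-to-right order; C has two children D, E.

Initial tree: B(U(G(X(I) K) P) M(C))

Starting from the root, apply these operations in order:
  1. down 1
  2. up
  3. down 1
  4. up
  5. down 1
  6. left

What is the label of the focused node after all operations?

Answer: U

Derivation:
Step 1 (down 1): focus=M path=1 depth=1 children=['C'] left=['U'] right=[] parent=B
Step 2 (up): focus=B path=root depth=0 children=['U', 'M'] (at root)
Step 3 (down 1): focus=M path=1 depth=1 children=['C'] left=['U'] right=[] parent=B
Step 4 (up): focus=B path=root depth=0 children=['U', 'M'] (at root)
Step 5 (down 1): focus=M path=1 depth=1 children=['C'] left=['U'] right=[] parent=B
Step 6 (left): focus=U path=0 depth=1 children=['G', 'P'] left=[] right=['M'] parent=B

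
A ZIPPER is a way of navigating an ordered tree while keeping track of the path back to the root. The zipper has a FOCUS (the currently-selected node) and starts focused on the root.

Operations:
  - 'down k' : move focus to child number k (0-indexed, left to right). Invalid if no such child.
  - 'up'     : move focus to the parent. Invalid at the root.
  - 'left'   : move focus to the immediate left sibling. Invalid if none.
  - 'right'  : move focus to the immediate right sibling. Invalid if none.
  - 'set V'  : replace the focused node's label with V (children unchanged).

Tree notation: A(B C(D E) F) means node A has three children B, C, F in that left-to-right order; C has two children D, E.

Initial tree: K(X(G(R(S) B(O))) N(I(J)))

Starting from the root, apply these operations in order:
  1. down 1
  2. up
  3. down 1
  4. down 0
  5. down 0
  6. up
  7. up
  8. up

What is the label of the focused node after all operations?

Answer: K

Derivation:
Step 1 (down 1): focus=N path=1 depth=1 children=['I'] left=['X'] right=[] parent=K
Step 2 (up): focus=K path=root depth=0 children=['X', 'N'] (at root)
Step 3 (down 1): focus=N path=1 depth=1 children=['I'] left=['X'] right=[] parent=K
Step 4 (down 0): focus=I path=1/0 depth=2 children=['J'] left=[] right=[] parent=N
Step 5 (down 0): focus=J path=1/0/0 depth=3 children=[] left=[] right=[] parent=I
Step 6 (up): focus=I path=1/0 depth=2 children=['J'] left=[] right=[] parent=N
Step 7 (up): focus=N path=1 depth=1 children=['I'] left=['X'] right=[] parent=K
Step 8 (up): focus=K path=root depth=0 children=['X', 'N'] (at root)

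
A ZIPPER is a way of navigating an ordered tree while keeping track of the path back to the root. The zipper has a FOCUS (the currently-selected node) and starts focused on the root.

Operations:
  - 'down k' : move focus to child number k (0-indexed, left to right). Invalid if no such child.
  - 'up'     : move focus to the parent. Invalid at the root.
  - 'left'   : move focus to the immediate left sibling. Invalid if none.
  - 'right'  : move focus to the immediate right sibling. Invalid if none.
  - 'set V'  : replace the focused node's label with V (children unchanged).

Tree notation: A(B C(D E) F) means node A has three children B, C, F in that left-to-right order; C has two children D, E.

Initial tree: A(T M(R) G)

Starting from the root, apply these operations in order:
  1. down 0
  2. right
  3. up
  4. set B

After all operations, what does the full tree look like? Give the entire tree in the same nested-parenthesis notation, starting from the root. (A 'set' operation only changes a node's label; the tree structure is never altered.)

Step 1 (down 0): focus=T path=0 depth=1 children=[] left=[] right=['M', 'G'] parent=A
Step 2 (right): focus=M path=1 depth=1 children=['R'] left=['T'] right=['G'] parent=A
Step 3 (up): focus=A path=root depth=0 children=['T', 'M', 'G'] (at root)
Step 4 (set B): focus=B path=root depth=0 children=['T', 'M', 'G'] (at root)

Answer: B(T M(R) G)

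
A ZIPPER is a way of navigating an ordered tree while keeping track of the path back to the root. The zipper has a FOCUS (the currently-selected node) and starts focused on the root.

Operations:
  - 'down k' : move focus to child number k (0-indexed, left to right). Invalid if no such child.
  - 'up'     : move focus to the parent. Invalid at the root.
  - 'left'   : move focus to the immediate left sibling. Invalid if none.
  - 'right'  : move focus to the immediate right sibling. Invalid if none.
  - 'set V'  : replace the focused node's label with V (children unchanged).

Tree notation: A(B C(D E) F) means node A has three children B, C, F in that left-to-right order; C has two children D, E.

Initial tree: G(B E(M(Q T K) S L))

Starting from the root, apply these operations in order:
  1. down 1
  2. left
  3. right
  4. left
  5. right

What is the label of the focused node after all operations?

Answer: E

Derivation:
Step 1 (down 1): focus=E path=1 depth=1 children=['M', 'S', 'L'] left=['B'] right=[] parent=G
Step 2 (left): focus=B path=0 depth=1 children=[] left=[] right=['E'] parent=G
Step 3 (right): focus=E path=1 depth=1 children=['M', 'S', 'L'] left=['B'] right=[] parent=G
Step 4 (left): focus=B path=0 depth=1 children=[] left=[] right=['E'] parent=G
Step 5 (right): focus=E path=1 depth=1 children=['M', 'S', 'L'] left=['B'] right=[] parent=G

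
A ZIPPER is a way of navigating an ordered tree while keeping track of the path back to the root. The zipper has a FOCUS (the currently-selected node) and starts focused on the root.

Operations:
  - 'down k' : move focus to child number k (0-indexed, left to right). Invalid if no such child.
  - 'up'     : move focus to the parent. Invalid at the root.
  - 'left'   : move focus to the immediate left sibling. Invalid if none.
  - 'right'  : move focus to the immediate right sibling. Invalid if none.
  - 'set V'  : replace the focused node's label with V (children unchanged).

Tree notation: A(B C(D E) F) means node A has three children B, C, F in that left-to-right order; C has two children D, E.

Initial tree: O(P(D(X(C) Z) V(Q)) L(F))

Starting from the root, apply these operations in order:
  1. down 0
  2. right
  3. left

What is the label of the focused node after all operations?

Answer: P

Derivation:
Step 1 (down 0): focus=P path=0 depth=1 children=['D', 'V'] left=[] right=['L'] parent=O
Step 2 (right): focus=L path=1 depth=1 children=['F'] left=['P'] right=[] parent=O
Step 3 (left): focus=P path=0 depth=1 children=['D', 'V'] left=[] right=['L'] parent=O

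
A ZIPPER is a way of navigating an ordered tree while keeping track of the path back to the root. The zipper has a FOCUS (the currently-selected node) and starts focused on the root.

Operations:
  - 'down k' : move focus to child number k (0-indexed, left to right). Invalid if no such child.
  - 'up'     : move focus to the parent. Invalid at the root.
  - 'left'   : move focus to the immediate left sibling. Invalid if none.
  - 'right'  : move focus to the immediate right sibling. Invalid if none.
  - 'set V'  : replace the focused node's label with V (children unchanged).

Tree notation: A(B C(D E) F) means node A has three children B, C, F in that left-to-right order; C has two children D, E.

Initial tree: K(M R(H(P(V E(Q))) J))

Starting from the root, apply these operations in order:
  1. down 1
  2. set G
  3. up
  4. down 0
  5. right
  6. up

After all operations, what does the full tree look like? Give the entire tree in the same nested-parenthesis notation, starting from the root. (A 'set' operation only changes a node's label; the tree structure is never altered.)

Answer: K(M G(H(P(V E(Q))) J))

Derivation:
Step 1 (down 1): focus=R path=1 depth=1 children=['H', 'J'] left=['M'] right=[] parent=K
Step 2 (set G): focus=G path=1 depth=1 children=['H', 'J'] left=['M'] right=[] parent=K
Step 3 (up): focus=K path=root depth=0 children=['M', 'G'] (at root)
Step 4 (down 0): focus=M path=0 depth=1 children=[] left=[] right=['G'] parent=K
Step 5 (right): focus=G path=1 depth=1 children=['H', 'J'] left=['M'] right=[] parent=K
Step 6 (up): focus=K path=root depth=0 children=['M', 'G'] (at root)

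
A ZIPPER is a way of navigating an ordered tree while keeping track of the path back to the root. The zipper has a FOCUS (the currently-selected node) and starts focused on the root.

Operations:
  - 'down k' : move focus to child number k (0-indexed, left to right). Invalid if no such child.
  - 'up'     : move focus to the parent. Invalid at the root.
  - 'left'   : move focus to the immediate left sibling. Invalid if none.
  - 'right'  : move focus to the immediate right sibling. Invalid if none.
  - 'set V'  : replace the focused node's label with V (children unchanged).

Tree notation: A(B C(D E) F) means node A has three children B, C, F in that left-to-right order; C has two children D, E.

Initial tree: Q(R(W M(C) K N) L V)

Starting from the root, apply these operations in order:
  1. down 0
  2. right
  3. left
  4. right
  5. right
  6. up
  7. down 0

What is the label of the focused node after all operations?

Step 1 (down 0): focus=R path=0 depth=1 children=['W', 'M', 'K', 'N'] left=[] right=['L', 'V'] parent=Q
Step 2 (right): focus=L path=1 depth=1 children=[] left=['R'] right=['V'] parent=Q
Step 3 (left): focus=R path=0 depth=1 children=['W', 'M', 'K', 'N'] left=[] right=['L', 'V'] parent=Q
Step 4 (right): focus=L path=1 depth=1 children=[] left=['R'] right=['V'] parent=Q
Step 5 (right): focus=V path=2 depth=1 children=[] left=['R', 'L'] right=[] parent=Q
Step 6 (up): focus=Q path=root depth=0 children=['R', 'L', 'V'] (at root)
Step 7 (down 0): focus=R path=0 depth=1 children=['W', 'M', 'K', 'N'] left=[] right=['L', 'V'] parent=Q

Answer: R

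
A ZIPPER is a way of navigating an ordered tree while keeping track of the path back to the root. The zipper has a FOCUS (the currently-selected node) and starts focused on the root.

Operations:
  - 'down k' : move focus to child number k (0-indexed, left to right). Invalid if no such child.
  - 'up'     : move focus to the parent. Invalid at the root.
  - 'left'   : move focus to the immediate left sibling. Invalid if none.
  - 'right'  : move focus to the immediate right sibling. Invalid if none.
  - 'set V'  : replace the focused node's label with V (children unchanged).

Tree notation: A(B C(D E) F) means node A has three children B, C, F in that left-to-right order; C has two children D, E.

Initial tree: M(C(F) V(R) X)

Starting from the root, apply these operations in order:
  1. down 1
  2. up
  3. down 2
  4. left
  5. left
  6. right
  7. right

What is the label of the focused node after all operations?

Step 1 (down 1): focus=V path=1 depth=1 children=['R'] left=['C'] right=['X'] parent=M
Step 2 (up): focus=M path=root depth=0 children=['C', 'V', 'X'] (at root)
Step 3 (down 2): focus=X path=2 depth=1 children=[] left=['C', 'V'] right=[] parent=M
Step 4 (left): focus=V path=1 depth=1 children=['R'] left=['C'] right=['X'] parent=M
Step 5 (left): focus=C path=0 depth=1 children=['F'] left=[] right=['V', 'X'] parent=M
Step 6 (right): focus=V path=1 depth=1 children=['R'] left=['C'] right=['X'] parent=M
Step 7 (right): focus=X path=2 depth=1 children=[] left=['C', 'V'] right=[] parent=M

Answer: X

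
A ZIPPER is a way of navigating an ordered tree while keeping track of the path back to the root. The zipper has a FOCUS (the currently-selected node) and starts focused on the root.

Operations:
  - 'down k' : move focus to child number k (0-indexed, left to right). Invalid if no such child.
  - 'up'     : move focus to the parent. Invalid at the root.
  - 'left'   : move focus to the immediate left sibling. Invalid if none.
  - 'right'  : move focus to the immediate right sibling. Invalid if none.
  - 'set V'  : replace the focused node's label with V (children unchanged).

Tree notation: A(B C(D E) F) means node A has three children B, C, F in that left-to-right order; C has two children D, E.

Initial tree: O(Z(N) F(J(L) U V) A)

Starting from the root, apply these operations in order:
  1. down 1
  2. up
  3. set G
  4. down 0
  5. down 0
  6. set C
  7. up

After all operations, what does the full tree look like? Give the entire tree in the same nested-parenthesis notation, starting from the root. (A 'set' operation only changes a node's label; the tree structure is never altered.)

Step 1 (down 1): focus=F path=1 depth=1 children=['J', 'U', 'V'] left=['Z'] right=['A'] parent=O
Step 2 (up): focus=O path=root depth=0 children=['Z', 'F', 'A'] (at root)
Step 3 (set G): focus=G path=root depth=0 children=['Z', 'F', 'A'] (at root)
Step 4 (down 0): focus=Z path=0 depth=1 children=['N'] left=[] right=['F', 'A'] parent=G
Step 5 (down 0): focus=N path=0/0 depth=2 children=[] left=[] right=[] parent=Z
Step 6 (set C): focus=C path=0/0 depth=2 children=[] left=[] right=[] parent=Z
Step 7 (up): focus=Z path=0 depth=1 children=['C'] left=[] right=['F', 'A'] parent=G

Answer: G(Z(C) F(J(L) U V) A)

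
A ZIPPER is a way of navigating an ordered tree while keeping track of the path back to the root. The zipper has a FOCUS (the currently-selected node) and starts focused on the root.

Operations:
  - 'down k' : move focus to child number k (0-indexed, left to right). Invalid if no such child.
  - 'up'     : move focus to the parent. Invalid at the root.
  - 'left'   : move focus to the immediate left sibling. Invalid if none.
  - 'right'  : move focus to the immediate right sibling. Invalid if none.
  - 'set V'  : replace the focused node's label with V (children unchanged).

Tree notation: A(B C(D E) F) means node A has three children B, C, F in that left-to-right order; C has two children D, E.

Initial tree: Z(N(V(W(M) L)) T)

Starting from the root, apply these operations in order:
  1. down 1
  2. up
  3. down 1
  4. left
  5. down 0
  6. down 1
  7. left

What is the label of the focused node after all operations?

Step 1 (down 1): focus=T path=1 depth=1 children=[] left=['N'] right=[] parent=Z
Step 2 (up): focus=Z path=root depth=0 children=['N', 'T'] (at root)
Step 3 (down 1): focus=T path=1 depth=1 children=[] left=['N'] right=[] parent=Z
Step 4 (left): focus=N path=0 depth=1 children=['V'] left=[] right=['T'] parent=Z
Step 5 (down 0): focus=V path=0/0 depth=2 children=['W', 'L'] left=[] right=[] parent=N
Step 6 (down 1): focus=L path=0/0/1 depth=3 children=[] left=['W'] right=[] parent=V
Step 7 (left): focus=W path=0/0/0 depth=3 children=['M'] left=[] right=['L'] parent=V

Answer: W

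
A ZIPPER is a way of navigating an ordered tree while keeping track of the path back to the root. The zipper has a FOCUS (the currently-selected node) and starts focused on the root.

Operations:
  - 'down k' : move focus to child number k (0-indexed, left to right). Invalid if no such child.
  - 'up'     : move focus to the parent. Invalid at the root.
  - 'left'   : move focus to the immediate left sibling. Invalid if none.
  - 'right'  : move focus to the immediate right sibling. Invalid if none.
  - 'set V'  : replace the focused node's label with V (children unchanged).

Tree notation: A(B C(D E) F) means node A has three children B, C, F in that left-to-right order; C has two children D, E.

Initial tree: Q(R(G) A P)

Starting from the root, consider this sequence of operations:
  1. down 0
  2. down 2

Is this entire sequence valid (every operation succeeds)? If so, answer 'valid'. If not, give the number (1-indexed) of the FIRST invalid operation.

Step 1 (down 0): focus=R path=0 depth=1 children=['G'] left=[] right=['A', 'P'] parent=Q
Step 2 (down 2): INVALID

Answer: 2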